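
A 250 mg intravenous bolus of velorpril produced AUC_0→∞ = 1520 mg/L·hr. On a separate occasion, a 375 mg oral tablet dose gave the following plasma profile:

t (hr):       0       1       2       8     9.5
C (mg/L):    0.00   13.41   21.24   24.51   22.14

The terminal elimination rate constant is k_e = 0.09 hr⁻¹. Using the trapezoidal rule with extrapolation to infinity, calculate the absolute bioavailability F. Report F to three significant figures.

Trapezoidal AUC_0→9.5 (oral tablet):
  [0→1]: (0.00+13.41)/2 × 1 = 6.705
  [1→2]: (13.41+21.24)/2 × 1 = 17.325
  [2→8]: (21.24+24.51)/2 × 6 = 137.25
  [8→9.5]: (24.51+22.14)/2 × 1.5 = 34.9875
  Sum = 196.2675 mg/L·hr
Tail: C_last/k_e = 22.14/0.09 = 246.000
AUC_0→∞ (oral tablet) = 196.2675 + 246.000 = 442.2675 mg/L·hr
F = (AUC_ev/D_ev)/(AUC_iv/D_iv) = (442.2675/375)/(1520/250) = 1.17938/6.08 = 0.1940

F = 0.194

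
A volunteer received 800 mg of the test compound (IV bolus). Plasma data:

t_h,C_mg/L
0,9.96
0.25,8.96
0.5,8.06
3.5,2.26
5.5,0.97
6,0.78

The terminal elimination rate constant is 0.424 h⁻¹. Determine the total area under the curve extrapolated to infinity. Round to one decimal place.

AUC = 25.5 mg/L·h

Trapezoidal AUC_0→6:
  [0→0.25]: (9.96+8.96)/2 × 0.25 = 2.365
  [0.25→0.5]: (8.96+8.06)/2 × 0.25 = 2.1275
  [0.5→3.5]: (8.06+2.26)/2 × 3 = 15.48
  [3.5→5.5]: (2.26+0.97)/2 × 2 = 3.23
  [5.5→6]: (0.97+0.78)/2 × 0.5 = 0.4375
  Sum = 23.64 mg/L·h
Extrapolated tail: C_last / k_e = 0.78 / 0.424 = 1.840
AUC_0→∞ = 23.64 + 1.840 = 25.48 mg/L·h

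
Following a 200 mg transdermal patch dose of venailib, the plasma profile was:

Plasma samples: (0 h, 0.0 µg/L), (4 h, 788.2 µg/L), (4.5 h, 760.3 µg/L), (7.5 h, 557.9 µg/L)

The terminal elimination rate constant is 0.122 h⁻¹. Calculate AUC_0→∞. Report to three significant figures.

Trapezoidal AUC_0→7.5:
  [0→4]: (0.0+788.2)/2 × 4 = 1576.4
  [4→4.5]: (788.2+760.3)/2 × 0.5 = 387.125
  [4.5→7.5]: (760.3+557.9)/2 × 3 = 1977.3
  Sum = 3940.825 µg/L·h
Extrapolated tail: C_last / k_e = 557.9 / 0.122 = 4572.951
AUC_0→∞ = 3940.825 + 4572.951 = 8513.776 µg/L·h

AUC = 8510 µg/L·h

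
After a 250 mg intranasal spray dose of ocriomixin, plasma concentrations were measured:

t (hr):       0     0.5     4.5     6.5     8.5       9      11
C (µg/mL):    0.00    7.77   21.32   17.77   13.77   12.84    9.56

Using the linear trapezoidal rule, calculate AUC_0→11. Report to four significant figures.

Trapezoidal AUC_0→11:
  [0→0.5]: (0.00+7.77)/2 × 0.5 = 1.9425
  [0.5→4.5]: (7.77+21.32)/2 × 4 = 58.18
  [4.5→6.5]: (21.32+17.77)/2 × 2 = 39.09
  [6.5→8.5]: (17.77+13.77)/2 × 2 = 31.54
  [8.5→9]: (13.77+12.84)/2 × 0.5 = 6.6525
  [9→11]: (12.84+9.56)/2 × 2 = 22.4
  Sum = 159.805 µg/mL·hr

AUC = 159.8 µg/mL·hr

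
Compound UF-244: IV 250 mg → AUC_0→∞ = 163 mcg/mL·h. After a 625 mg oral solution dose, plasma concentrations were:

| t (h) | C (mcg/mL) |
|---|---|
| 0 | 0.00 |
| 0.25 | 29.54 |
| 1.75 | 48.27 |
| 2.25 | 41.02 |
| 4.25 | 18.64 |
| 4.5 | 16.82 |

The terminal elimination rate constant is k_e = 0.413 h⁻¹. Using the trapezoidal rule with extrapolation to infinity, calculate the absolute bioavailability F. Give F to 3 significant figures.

Trapezoidal AUC_0→4.5 (oral solution):
  [0→0.25]: (0.00+29.54)/2 × 0.25 = 3.6925
  [0.25→1.75]: (29.54+48.27)/2 × 1.5 = 58.3575
  [1.75→2.25]: (48.27+41.02)/2 × 0.5 = 22.3225
  [2.25→4.25]: (41.02+18.64)/2 × 2 = 59.66
  [4.25→4.5]: (18.64+16.82)/2 × 0.25 = 4.4325
  Sum = 148.465 mcg/mL·h
Tail: C_last/k_e = 16.82/0.413 = 40.726
AUC_0→∞ (oral solution) = 148.465 + 40.726 = 189.191 mcg/mL·h
F = (AUC_ev/D_ev)/(AUC_iv/D_iv) = (189.191/625)/(163/250) = 0.3027056/0.652 = 0.4643

F = 0.464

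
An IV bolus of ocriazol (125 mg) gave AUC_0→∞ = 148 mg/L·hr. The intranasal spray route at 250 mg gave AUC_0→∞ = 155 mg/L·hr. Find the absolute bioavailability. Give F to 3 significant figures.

F = 0.524

F = (AUC_ev / D_ev) / (AUC_iv / D_iv)
  = (155/250) / (148/125)
  = 0.62 / 1.184 = 0.5236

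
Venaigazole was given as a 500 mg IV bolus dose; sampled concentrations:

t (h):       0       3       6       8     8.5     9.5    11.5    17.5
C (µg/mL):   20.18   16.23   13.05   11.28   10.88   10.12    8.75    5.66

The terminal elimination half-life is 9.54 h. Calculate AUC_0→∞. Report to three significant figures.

Trapezoidal AUC_0→17.5:
  [0→3]: (20.18+16.23)/2 × 3 = 54.615
  [3→6]: (16.23+13.05)/2 × 3 = 43.92
  [6→8]: (13.05+11.28)/2 × 2 = 24.33
  [8→8.5]: (11.28+10.88)/2 × 0.5 = 5.54
  [8.5→9.5]: (10.88+10.12)/2 × 1 = 10.5
  [9.5→11.5]: (10.12+8.75)/2 × 2 = 18.87
  [11.5→17.5]: (8.75+5.66)/2 × 6 = 43.23
  Sum = 201.005 µg/mL·h
k_e = ln2 / t½ = 0.693147 / 9.54 = 0.0727 h^-1
Extrapolated tail: C_last / k_e = 5.66 / 0.0727 = 77.854
AUC_0→∞ = 201.005 + 77.854 = 278.859 µg/mL·h

AUC = 279 µg/mL·h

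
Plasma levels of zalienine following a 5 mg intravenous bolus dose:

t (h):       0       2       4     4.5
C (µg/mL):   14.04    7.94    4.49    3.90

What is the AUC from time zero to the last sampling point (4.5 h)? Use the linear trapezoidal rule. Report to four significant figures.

AUC = 36.51 µg/mL·h

Trapezoidal AUC_0→4.5:
  [0→2]: (14.04+7.94)/2 × 2 = 21.98
  [2→4]: (7.94+4.49)/2 × 2 = 12.43
  [4→4.5]: (4.49+3.90)/2 × 0.5 = 2.0975
  Sum = 36.5075 µg/mL·h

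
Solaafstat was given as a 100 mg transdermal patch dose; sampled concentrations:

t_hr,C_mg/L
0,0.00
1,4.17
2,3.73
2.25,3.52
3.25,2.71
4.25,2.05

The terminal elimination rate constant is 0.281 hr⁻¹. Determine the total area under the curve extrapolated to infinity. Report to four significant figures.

Trapezoidal AUC_0→4.25:
  [0→1]: (0.00+4.17)/2 × 1 = 2.085
  [1→2]: (4.17+3.73)/2 × 1 = 3.95
  [2→2.25]: (3.73+3.52)/2 × 0.25 = 0.90625
  [2.25→3.25]: (3.52+2.71)/2 × 1 = 3.115
  [3.25→4.25]: (2.71+2.05)/2 × 1 = 2.38
  Sum = 12.43625 mg/L·hr
Extrapolated tail: C_last / k_e = 2.05 / 0.281 = 7.295
AUC_0→∞ = 12.43625 + 7.295 = 19.73125 mg/L·hr

AUC = 19.73 mg/L·hr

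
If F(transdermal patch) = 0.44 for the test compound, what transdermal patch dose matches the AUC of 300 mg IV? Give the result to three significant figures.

D_transdermal = 682 mg

For equal systemic exposure: F × D_ev = D_iv
D_ev = D_iv / F = 300 / 0.44 = 681.818 mg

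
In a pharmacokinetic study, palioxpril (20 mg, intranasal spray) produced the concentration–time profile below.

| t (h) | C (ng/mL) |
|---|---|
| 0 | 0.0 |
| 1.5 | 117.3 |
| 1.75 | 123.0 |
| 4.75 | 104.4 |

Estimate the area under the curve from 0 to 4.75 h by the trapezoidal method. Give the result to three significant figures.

Trapezoidal AUC_0→4.75:
  [0→1.5]: (0.0+117.3)/2 × 1.5 = 87.975
  [1.5→1.75]: (117.3+123.0)/2 × 0.25 = 30.0375
  [1.75→4.75]: (123.0+104.4)/2 × 3 = 341.1
  Sum = 459.1125 ng/mL·h

AUC = 459 ng/mL·h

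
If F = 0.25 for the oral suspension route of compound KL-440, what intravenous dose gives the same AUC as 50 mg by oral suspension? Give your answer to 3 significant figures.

D_iv = 12.5 mg

Systemic exposure from an extravascular dose = F × D_ev, so the equivalent IV dose is F × D_ev.
D_iv = F × D_ev = 0.25 × 50 = 12.5 mg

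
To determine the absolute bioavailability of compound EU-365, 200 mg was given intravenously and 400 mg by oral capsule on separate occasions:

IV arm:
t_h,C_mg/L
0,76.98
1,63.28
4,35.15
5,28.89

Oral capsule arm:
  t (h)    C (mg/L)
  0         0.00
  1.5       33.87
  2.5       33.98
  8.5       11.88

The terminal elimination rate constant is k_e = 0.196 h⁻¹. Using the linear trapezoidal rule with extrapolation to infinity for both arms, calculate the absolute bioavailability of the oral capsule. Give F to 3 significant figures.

F = 0.324

Trapezoidal AUC_0→5 (IV):
  [0→1]: (76.98+63.28)/2 × 1 = 70.13
  [1→4]: (63.28+35.15)/2 × 3 = 147.645
  [4→5]: (35.15+28.89)/2 × 1 = 32.02
  Sum = 249.795 mg/L·h
IV tail: 28.89/0.196 = 147.398; AUC_iv,0→∞ = 249.795 + 147.398 = 397.193 mg/L·h
Trapezoidal AUC_0→8.5 (oral capsule):
  [0→1.5]: (0.00+33.87)/2 × 1.5 = 25.4025
  [1.5→2.5]: (33.87+33.98)/2 × 1 = 33.925
  [2.5→8.5]: (33.98+11.88)/2 × 6 = 137.58
  Sum = 196.9075 mg/L·h
oral capsule tail: 11.88/0.196 = 60.612; AUC_ev,0→∞ = 196.9075 + 60.612 = 257.5195 mg/L·h
F = (AUC_ev/D_ev)/(AUC_iv/D_iv) = (257.5195/400)/(397.193/200) = 0.64379875/1.985965 = 0.3242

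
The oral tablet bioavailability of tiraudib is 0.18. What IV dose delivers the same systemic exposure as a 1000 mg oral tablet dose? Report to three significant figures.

Systemic exposure from an extravascular dose = F × D_ev, so the equivalent IV dose is F × D_ev.
D_iv = F × D_ev = 0.18 × 1000 = 180 mg

D_iv = 180 mg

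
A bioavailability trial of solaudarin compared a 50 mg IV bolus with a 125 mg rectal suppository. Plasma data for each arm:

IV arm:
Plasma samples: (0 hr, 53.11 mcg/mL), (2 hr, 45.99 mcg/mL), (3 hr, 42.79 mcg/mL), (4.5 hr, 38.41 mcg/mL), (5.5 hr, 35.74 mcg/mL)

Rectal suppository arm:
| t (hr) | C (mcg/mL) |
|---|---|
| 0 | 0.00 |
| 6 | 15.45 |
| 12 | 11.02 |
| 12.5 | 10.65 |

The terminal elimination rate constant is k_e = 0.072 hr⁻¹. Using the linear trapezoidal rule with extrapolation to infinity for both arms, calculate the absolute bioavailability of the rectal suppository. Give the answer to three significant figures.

Trapezoidal AUC_0→5.5 (IV):
  [0→2]: (53.11+45.99)/2 × 2 = 99.1
  [2→3]: (45.99+42.79)/2 × 1 = 44.39
  [3→4.5]: (42.79+38.41)/2 × 1.5 = 60.9
  [4.5→5.5]: (38.41+35.74)/2 × 1 = 37.075
  Sum = 241.465 mcg/mL·hr
IV tail: 35.74/0.072 = 496.389; AUC_iv,0→∞ = 241.465 + 496.389 = 737.854 mcg/mL·hr
Trapezoidal AUC_0→12.5 (rectal suppository):
  [0→6]: (0.00+15.45)/2 × 6 = 46.35
  [6→12]: (15.45+11.02)/2 × 6 = 79.41
  [12→12.5]: (11.02+10.65)/2 × 0.5 = 5.4175
  Sum = 131.1775 mcg/mL·hr
rectal suppository tail: 10.65/0.072 = 147.917; AUC_ev,0→∞ = 131.1775 + 147.917 = 279.0945 mcg/mL·hr
F = (AUC_ev/D_ev)/(AUC_iv/D_iv) = (279.0945/125)/(737.854/50) = 2.232756/14.75708 = 0.1513

F = 0.151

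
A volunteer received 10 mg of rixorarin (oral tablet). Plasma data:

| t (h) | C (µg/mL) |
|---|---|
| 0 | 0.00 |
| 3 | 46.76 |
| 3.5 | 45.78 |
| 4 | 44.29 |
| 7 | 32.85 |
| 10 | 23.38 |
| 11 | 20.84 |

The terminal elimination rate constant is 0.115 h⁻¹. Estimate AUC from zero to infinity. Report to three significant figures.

AUC = 519 µg/mL·h

Trapezoidal AUC_0→11:
  [0→3]: (0.00+46.76)/2 × 3 = 70.14
  [3→3.5]: (46.76+45.78)/2 × 0.5 = 23.135
  [3.5→4]: (45.78+44.29)/2 × 0.5 = 22.5175
  [4→7]: (44.29+32.85)/2 × 3 = 115.71
  [7→10]: (32.85+23.38)/2 × 3 = 84.345
  [10→11]: (23.38+20.84)/2 × 1 = 22.11
  Sum = 337.9575 µg/mL·h
Extrapolated tail: C_last / k_e = 20.84 / 0.115 = 181.217
AUC_0→∞ = 337.9575 + 181.217 = 519.1745 µg/mL·h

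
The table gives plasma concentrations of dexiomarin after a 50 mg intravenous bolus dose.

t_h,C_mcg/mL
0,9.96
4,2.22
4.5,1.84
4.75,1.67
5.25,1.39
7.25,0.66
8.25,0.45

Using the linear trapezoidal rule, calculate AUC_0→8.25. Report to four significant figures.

AUC = 29.18 mcg/mL·h

Trapezoidal AUC_0→8.25:
  [0→4]: (9.96+2.22)/2 × 4 = 24.36
  [4→4.5]: (2.22+1.84)/2 × 0.5 = 1.015
  [4.5→4.75]: (1.84+1.67)/2 × 0.25 = 0.43875
  [4.75→5.25]: (1.67+1.39)/2 × 0.5 = 0.765
  [5.25→7.25]: (1.39+0.66)/2 × 2 = 2.05
  [7.25→8.25]: (0.66+0.45)/2 × 1 = 0.555
  Sum = 29.18375 mcg/mL·h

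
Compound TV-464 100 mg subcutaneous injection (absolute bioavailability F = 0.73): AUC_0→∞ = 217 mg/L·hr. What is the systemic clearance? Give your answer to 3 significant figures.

CL = F × Dose / AUC_0→∞
   = 0.73 × 100 / 217 = 0.336406 L/hr

CL = 0.336 L/hr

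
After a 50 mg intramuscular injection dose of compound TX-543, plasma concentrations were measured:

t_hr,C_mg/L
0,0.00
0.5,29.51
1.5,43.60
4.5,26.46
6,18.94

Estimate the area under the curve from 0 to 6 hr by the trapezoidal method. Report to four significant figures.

AUC = 183.1 mg/L·hr

Trapezoidal AUC_0→6:
  [0→0.5]: (0.00+29.51)/2 × 0.5 = 7.3775
  [0.5→1.5]: (29.51+43.60)/2 × 1 = 36.555
  [1.5→4.5]: (43.60+26.46)/2 × 3 = 105.09
  [4.5→6]: (26.46+18.94)/2 × 1.5 = 34.05
  Sum = 183.0725 mg/L·hr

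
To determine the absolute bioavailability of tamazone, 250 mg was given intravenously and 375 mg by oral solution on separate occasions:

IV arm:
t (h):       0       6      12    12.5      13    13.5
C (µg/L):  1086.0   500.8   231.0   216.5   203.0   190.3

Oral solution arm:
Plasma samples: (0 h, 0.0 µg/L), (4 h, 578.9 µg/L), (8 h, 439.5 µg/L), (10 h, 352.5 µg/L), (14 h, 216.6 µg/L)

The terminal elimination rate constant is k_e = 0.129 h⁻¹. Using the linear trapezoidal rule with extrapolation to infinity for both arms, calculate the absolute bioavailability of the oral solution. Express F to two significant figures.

F = 0.52

Trapezoidal AUC_0→13.5 (IV):
  [0→6]: (1086.0+500.8)/2 × 6 = 4760.4
  [6→12]: (500.8+231.0)/2 × 6 = 2195.4
  [12→12.5]: (231.0+216.5)/2 × 0.5 = 111.875
  [12.5→13]: (216.5+203.0)/2 × 0.5 = 104.875
  [13→13.5]: (203.0+190.3)/2 × 0.5 = 98.325
  Sum = 7270.875 µg/L·h
IV tail: 190.3/0.129 = 1475.194; AUC_iv,0→∞ = 7270.875 + 1475.194 = 8746.069 µg/L·h
Trapezoidal AUC_0→14 (oral solution):
  [0→4]: (0.0+578.9)/2 × 4 = 1157.8
  [4→8]: (578.9+439.5)/2 × 4 = 2036.8
  [8→10]: (439.5+352.5)/2 × 2 = 792.0
  [10→14]: (352.5+216.6)/2 × 4 = 1138.2
  Sum = 5124.8 µg/L·h
oral solution tail: 216.6/0.129 = 1679.070; AUC_ev,0→∞ = 5124.8 + 1679.070 = 6803.87 µg/L·h
F = (AUC_ev/D_ev)/(AUC_iv/D_iv) = (6803.87/375)/(8746.069/250) = 18.1437/34.984276 = 0.5186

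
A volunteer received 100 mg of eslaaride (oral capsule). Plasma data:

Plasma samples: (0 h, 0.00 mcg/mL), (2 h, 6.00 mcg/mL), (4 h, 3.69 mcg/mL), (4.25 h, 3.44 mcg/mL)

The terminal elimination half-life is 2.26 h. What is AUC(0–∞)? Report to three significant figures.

Trapezoidal AUC_0→4.25:
  [0→2]: (0.00+6.00)/2 × 2 = 6.0
  [2→4]: (6.00+3.69)/2 × 2 = 9.69
  [4→4.25]: (3.69+3.44)/2 × 0.25 = 0.89125
  Sum = 16.58125 mcg/mL·h
k_e = ln2 / t½ = 0.693147 / 2.26 = 0.3067 h^-1
Extrapolated tail: C_last / k_e = 3.44 / 0.3067 = 11.216
AUC_0→∞ = 16.58125 + 11.216 = 27.79725 mcg/mL·h

AUC = 27.8 mcg/mL·h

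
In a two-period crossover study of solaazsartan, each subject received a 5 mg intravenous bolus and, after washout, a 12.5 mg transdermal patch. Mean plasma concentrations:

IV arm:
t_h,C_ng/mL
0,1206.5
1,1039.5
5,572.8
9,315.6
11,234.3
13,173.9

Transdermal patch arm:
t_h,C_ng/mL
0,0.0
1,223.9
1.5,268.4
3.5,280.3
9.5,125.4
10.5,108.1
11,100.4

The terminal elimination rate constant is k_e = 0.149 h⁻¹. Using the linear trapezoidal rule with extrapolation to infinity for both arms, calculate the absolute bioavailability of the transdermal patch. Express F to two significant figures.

Trapezoidal AUC_0→13 (IV):
  [0→1]: (1206.5+1039.5)/2 × 1 = 1123.0
  [1→5]: (1039.5+572.8)/2 × 4 = 3224.6
  [5→9]: (572.8+315.6)/2 × 4 = 1776.8
  [9→11]: (315.6+234.3)/2 × 2 = 549.9
  [11→13]: (234.3+173.9)/2 × 2 = 408.2
  Sum = 7082.5 ng/mL·h
IV tail: 173.9/0.149 = 1167.114; AUC_iv,0→∞ = 7082.5 + 1167.114 = 8249.614 ng/mL·h
Trapezoidal AUC_0→11 (transdermal patch):
  [0→1]: (0.0+223.9)/2 × 1 = 111.95
  [1→1.5]: (223.9+268.4)/2 × 0.5 = 123.075
  [1.5→3.5]: (268.4+280.3)/2 × 2 = 548.7
  [3.5→9.5]: (280.3+125.4)/2 × 6 = 1217.1
  [9.5→10.5]: (125.4+108.1)/2 × 1 = 116.75
  [10.5→11]: (108.1+100.4)/2 × 0.5 = 52.125
  Sum = 2169.7 ng/mL·h
transdermal patch tail: 100.4/0.149 = 673.826; AUC_ev,0→∞ = 2169.7 + 673.826 = 2843.526 ng/mL·h
F = (AUC_ev/D_ev)/(AUC_iv/D_iv) = (2843.526/12.5)/(8249.614/5) = 227.48208/1649.9228 = 0.1379

F = 0.14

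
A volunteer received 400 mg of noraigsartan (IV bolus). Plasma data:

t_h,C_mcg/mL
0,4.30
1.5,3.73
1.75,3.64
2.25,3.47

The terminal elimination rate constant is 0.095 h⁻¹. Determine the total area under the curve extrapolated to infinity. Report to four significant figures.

Trapezoidal AUC_0→2.25:
  [0→1.5]: (4.30+3.73)/2 × 1.5 = 6.0225
  [1.5→1.75]: (3.73+3.64)/2 × 0.25 = 0.92125
  [1.75→2.25]: (3.64+3.47)/2 × 0.5 = 1.7775
  Sum = 8.72125 mcg/mL·h
Extrapolated tail: C_last / k_e = 3.47 / 0.095 = 36.526
AUC_0→∞ = 8.72125 + 36.526 = 45.24725 mcg/mL·h

AUC = 45.25 mcg/mL·h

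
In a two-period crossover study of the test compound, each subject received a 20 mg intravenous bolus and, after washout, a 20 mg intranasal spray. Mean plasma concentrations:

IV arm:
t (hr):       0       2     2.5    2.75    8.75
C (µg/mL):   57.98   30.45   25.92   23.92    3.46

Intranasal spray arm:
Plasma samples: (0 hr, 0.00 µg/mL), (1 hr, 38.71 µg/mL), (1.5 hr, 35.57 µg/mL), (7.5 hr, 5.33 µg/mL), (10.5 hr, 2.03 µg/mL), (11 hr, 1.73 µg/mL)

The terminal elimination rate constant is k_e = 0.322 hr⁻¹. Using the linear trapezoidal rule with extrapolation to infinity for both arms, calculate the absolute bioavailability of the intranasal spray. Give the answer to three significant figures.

F = 0.883

Trapezoidal AUC_0→8.75 (IV):
  [0→2]: (57.98+30.45)/2 × 2 = 88.43
  [2→2.5]: (30.45+25.92)/2 × 0.5 = 14.0925
  [2.5→2.75]: (25.92+23.92)/2 × 0.25 = 6.23
  [2.75→8.75]: (23.92+3.46)/2 × 6 = 82.14
  Sum = 190.8925 µg/mL·hr
IV tail: 3.46/0.322 = 10.745; AUC_iv,0→∞ = 190.8925 + 10.745 = 201.6375 µg/mL·hr
Trapezoidal AUC_0→11 (intranasal spray):
  [0→1]: (0.00+38.71)/2 × 1 = 19.355
  [1→1.5]: (38.71+35.57)/2 × 0.5 = 18.57
  [1.5→7.5]: (35.57+5.33)/2 × 6 = 122.7
  [7.5→10.5]: (5.33+2.03)/2 × 3 = 11.04
  [10.5→11]: (2.03+1.73)/2 × 0.5 = 0.94
  Sum = 172.605 µg/mL·hr
intranasal spray tail: 1.73/0.322 = 5.373; AUC_ev,0→∞ = 172.605 + 5.373 = 177.978 µg/mL·hr
F = (AUC_ev/D_ev)/(AUC_iv/D_iv) = (177.978/20)/(201.6375/20) = 8.8989/10.081875 = 0.8827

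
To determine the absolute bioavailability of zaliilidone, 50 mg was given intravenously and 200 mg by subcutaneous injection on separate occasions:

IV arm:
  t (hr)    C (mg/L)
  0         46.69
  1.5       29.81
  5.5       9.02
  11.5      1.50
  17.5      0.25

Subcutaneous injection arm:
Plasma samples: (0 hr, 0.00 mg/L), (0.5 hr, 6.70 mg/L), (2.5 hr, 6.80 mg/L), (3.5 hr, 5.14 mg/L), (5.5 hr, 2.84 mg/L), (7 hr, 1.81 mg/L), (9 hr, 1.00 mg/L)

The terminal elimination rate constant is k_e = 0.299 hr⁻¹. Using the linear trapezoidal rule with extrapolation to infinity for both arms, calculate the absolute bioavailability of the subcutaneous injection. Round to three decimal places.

F = 0.056

Trapezoidal AUC_0→17.5 (IV):
  [0→1.5]: (46.69+29.81)/2 × 1.5 = 57.375
  [1.5→5.5]: (29.81+9.02)/2 × 4 = 77.66
  [5.5→11.5]: (9.02+1.50)/2 × 6 = 31.56
  [11.5→17.5]: (1.50+0.25)/2 × 6 = 5.25
  Sum = 171.845 mg/L·hr
IV tail: 0.25/0.299 = 0.836; AUC_iv,0→∞ = 171.845 + 0.836 = 172.681 mg/L·hr
Trapezoidal AUC_0→9 (subcutaneous injection):
  [0→0.5]: (0.00+6.70)/2 × 0.5 = 1.675
  [0.5→2.5]: (6.70+6.80)/2 × 2 = 13.5
  [2.5→3.5]: (6.80+5.14)/2 × 1 = 5.97
  [3.5→5.5]: (5.14+2.84)/2 × 2 = 7.98
  [5.5→7]: (2.84+1.81)/2 × 1.5 = 3.4875
  [7→9]: (1.81+1.00)/2 × 2 = 2.81
  Sum = 35.4225 mg/L·hr
subcutaneous injection tail: 1.00/0.299 = 3.344; AUC_ev,0→∞ = 35.4225 + 3.344 = 38.7665 mg/L·hr
F = (AUC_ev/D_ev)/(AUC_iv/D_iv) = (38.7665/200)/(172.681/50) = 0.1938325/3.45362 = 0.0561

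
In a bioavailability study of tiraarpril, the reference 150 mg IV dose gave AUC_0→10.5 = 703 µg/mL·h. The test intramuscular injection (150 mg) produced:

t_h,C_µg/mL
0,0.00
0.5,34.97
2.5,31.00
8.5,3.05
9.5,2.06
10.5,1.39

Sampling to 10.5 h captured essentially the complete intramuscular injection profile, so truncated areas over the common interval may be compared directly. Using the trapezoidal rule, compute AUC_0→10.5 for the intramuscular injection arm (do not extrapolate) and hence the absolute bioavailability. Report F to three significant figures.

F = 0.258

Trapezoidal AUC_0→10.5 (intramuscular injection):
  [0→0.5]: (0.00+34.97)/2 × 0.5 = 8.7425
  [0.5→2.5]: (34.97+31.00)/2 × 2 = 65.97
  [2.5→8.5]: (31.00+3.05)/2 × 6 = 102.15
  [8.5→9.5]: (3.05+2.06)/2 × 1 = 2.555
  [9.5→10.5]: (2.06+1.39)/2 × 1 = 1.725
  Sum = 181.1425 µg/mL·h
F = (AUC_ev/D_ev)/(AUC_iv/D_iv) = (181.1425/150)/(703/150) = 1.20762/4.68667 = 0.2577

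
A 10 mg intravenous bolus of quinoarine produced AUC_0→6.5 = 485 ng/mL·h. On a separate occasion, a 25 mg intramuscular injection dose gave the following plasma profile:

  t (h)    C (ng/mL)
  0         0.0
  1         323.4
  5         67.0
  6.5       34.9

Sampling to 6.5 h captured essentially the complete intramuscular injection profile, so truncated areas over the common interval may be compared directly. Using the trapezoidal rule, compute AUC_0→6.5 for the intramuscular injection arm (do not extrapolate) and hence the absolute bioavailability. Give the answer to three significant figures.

Trapezoidal AUC_0→6.5 (intramuscular injection):
  [0→1]: (0.0+323.4)/2 × 1 = 161.7
  [1→5]: (323.4+67.0)/2 × 4 = 780.8
  [5→6.5]: (67.0+34.9)/2 × 1.5 = 76.425
  Sum = 1018.925 ng/mL·h
F = (AUC_ev/D_ev)/(AUC_iv/D_iv) = (1018.925/25)/(485/10) = 40.757/48.5 = 0.8404

F = 0.840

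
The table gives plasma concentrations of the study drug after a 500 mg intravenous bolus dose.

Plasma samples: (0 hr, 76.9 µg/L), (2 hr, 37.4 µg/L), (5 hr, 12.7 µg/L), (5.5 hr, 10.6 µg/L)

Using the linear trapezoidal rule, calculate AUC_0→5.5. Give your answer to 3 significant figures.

Trapezoidal AUC_0→5.5:
  [0→2]: (76.9+37.4)/2 × 2 = 114.3
  [2→5]: (37.4+12.7)/2 × 3 = 75.15
  [5→5.5]: (12.7+10.6)/2 × 0.5 = 5.825
  Sum = 195.275 µg/L·hr

AUC = 195 µg/L·hr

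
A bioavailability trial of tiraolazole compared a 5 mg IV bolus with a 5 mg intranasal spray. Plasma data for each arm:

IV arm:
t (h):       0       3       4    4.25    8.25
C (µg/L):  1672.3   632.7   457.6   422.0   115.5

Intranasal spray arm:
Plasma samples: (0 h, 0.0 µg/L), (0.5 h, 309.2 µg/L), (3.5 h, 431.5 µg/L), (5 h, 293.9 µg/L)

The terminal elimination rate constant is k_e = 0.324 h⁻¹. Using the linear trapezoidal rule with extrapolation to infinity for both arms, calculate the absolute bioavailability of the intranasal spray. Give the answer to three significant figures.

F = 0.476

Trapezoidal AUC_0→8.25 (IV):
  [0→3]: (1672.3+632.7)/2 × 3 = 3457.5
  [3→4]: (632.7+457.6)/2 × 1 = 545.15
  [4→4.25]: (457.6+422.0)/2 × 0.25 = 109.95
  [4.25→8.25]: (422.0+115.5)/2 × 4 = 1075.0
  Sum = 5187.6 µg/L·h
IV tail: 115.5/0.324 = 356.481; AUC_iv,0→∞ = 5187.6 + 356.481 = 5544.081 µg/L·h
Trapezoidal AUC_0→5 (intranasal spray):
  [0→0.5]: (0.0+309.2)/2 × 0.5 = 77.3
  [0.5→3.5]: (309.2+431.5)/2 × 3 = 1111.05
  [3.5→5]: (431.5+293.9)/2 × 1.5 = 544.05
  Sum = 1732.4 µg/L·h
intranasal spray tail: 293.9/0.324 = 907.099; AUC_ev,0→∞ = 1732.4 + 907.099 = 2639.499 µg/L·h
F = (AUC_ev/D_ev)/(AUC_iv/D_iv) = (2639.499/5)/(5544.081/5) = 527.8998/1108.8162 = 0.4761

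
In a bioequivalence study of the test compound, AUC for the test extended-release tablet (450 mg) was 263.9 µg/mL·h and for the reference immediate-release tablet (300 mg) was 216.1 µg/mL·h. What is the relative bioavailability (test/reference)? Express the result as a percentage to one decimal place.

F_rel = 81.4%

F_rel = (AUC_test/D_test) / (AUC_ref/D_ref)
      = (263.9/450) / (216.1/300)
      = 0.586444 / 0.720333 = 0.8141 = 81.41%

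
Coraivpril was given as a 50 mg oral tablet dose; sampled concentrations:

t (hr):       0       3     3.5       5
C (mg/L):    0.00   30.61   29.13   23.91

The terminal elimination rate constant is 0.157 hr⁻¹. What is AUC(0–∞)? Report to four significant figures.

AUC = 252.9 mg/L·hr

Trapezoidal AUC_0→5:
  [0→3]: (0.00+30.61)/2 × 3 = 45.915
  [3→3.5]: (30.61+29.13)/2 × 0.5 = 14.935
  [3.5→5]: (29.13+23.91)/2 × 1.5 = 39.78
  Sum = 100.63 mg/L·hr
Extrapolated tail: C_last / k_e = 23.91 / 0.157 = 152.293
AUC_0→∞ = 100.63 + 152.293 = 252.923 mg/L·hr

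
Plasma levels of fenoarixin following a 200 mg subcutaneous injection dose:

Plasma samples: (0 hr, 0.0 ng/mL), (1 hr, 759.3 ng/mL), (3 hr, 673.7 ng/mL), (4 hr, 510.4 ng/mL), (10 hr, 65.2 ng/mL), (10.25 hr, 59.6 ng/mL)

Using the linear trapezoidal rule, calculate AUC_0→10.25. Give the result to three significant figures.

AUC = 4150 ng/mL·hr

Trapezoidal AUC_0→10.25:
  [0→1]: (0.0+759.3)/2 × 1 = 379.65
  [1→3]: (759.3+673.7)/2 × 2 = 1433.0
  [3→4]: (673.7+510.4)/2 × 1 = 592.05
  [4→10]: (510.4+65.2)/2 × 6 = 1726.8
  [10→10.25]: (65.2+59.6)/2 × 0.25 = 15.6
  Sum = 4147.1 ng/mL·hr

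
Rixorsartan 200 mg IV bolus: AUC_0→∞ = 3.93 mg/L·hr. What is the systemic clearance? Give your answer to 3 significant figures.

CL = 50.9 L/hr

CL = Dose_iv / AUC_0→∞
   = 200 / 3.93 = 50.8906 L/hr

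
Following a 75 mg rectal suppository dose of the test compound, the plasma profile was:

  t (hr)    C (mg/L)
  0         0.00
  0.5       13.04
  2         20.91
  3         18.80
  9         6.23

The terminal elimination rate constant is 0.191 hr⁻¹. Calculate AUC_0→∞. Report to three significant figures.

AUC = 156 mg/L·hr

Trapezoidal AUC_0→9:
  [0→0.5]: (0.00+13.04)/2 × 0.5 = 3.26
  [0.5→2]: (13.04+20.91)/2 × 1.5 = 25.4625
  [2→3]: (20.91+18.80)/2 × 1 = 19.855
  [3→9]: (18.80+6.23)/2 × 6 = 75.09
  Sum = 123.6675 mg/L·hr
Extrapolated tail: C_last / k_e = 6.23 / 0.191 = 32.618
AUC_0→∞ = 123.6675 + 32.618 = 156.2855 mg/L·hr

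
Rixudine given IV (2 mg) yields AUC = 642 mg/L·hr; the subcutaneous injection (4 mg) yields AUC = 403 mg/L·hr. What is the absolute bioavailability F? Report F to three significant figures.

F = (AUC_ev / D_ev) / (AUC_iv / D_iv)
  = (403/4) / (642/2)
  = 100.75 / 321 = 0.3139

F = 0.314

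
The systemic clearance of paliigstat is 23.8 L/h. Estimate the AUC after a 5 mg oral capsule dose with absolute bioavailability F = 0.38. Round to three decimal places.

AUC = 0.080 mg/L·h

AUC_0→∞ = F × Dose / CL
        = 0.38 × 5 / 23.8 = 0.0798319 mg/L·h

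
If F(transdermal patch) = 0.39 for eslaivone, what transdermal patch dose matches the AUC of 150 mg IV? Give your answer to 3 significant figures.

D_transdermal = 385 mg

For equal systemic exposure: F × D_ev = D_iv
D_ev = D_iv / F = 150 / 0.39 = 384.615 mg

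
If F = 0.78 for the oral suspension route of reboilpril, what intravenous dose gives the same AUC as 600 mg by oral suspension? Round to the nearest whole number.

D_iv = 468 mg

Systemic exposure from an extravascular dose = F × D_ev, so the equivalent IV dose is F × D_ev.
D_iv = F × D_ev = 0.78 × 600 = 468 mg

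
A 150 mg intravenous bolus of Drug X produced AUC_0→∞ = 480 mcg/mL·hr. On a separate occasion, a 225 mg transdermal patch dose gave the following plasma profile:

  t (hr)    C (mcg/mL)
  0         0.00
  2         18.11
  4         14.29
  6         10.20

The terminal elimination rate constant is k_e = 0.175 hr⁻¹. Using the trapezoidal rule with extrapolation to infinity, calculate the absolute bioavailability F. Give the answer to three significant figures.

F = 0.185

Trapezoidal AUC_0→6 (transdermal patch):
  [0→2]: (0.00+18.11)/2 × 2 = 18.11
  [2→4]: (18.11+14.29)/2 × 2 = 32.4
  [4→6]: (14.29+10.20)/2 × 2 = 24.49
  Sum = 75.0 mcg/mL·hr
Tail: C_last/k_e = 10.20/0.175 = 58.286
AUC_0→∞ (transdermal patch) = 75.0 + 58.286 = 133.286 mcg/mL·hr
F = (AUC_ev/D_ev)/(AUC_iv/D_iv) = (133.286/225)/(480/150) = 0.592382/3.2 = 0.1851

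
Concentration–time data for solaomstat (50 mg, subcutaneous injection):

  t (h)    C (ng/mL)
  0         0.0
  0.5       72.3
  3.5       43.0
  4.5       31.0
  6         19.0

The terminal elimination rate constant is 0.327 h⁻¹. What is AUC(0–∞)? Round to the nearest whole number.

Trapezoidal AUC_0→6:
  [0→0.5]: (0.0+72.3)/2 × 0.5 = 18.075
  [0.5→3.5]: (72.3+43.0)/2 × 3 = 172.95
  [3.5→4.5]: (43.0+31.0)/2 × 1 = 37.0
  [4.5→6]: (31.0+19.0)/2 × 1.5 = 37.5
  Sum = 265.525 ng/mL·h
Extrapolated tail: C_last / k_e = 19.0 / 0.327 = 58.104
AUC_0→∞ = 265.525 + 58.104 = 323.629 ng/mL·h

AUC = 324 ng/mL·h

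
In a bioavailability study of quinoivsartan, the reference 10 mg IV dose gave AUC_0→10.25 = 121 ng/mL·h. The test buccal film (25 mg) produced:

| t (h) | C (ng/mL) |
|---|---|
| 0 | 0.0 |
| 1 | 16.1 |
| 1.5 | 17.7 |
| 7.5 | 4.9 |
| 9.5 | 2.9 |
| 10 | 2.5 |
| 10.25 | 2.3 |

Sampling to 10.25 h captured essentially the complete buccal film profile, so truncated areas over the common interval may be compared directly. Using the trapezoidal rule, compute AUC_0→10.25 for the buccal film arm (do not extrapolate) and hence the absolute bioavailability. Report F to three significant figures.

Trapezoidal AUC_0→10.25 (buccal film):
  [0→1]: (0.0+16.1)/2 × 1 = 8.05
  [1→1.5]: (16.1+17.7)/2 × 0.5 = 8.45
  [1.5→7.5]: (17.7+4.9)/2 × 6 = 67.8
  [7.5→9.5]: (4.9+2.9)/2 × 2 = 7.8
  [9.5→10]: (2.9+2.5)/2 × 0.5 = 1.35
  [10→10.25]: (2.5+2.3)/2 × 0.25 = 0.6
  Sum = 94.05 ng/mL·h
F = (AUC_ev/D_ev)/(AUC_iv/D_iv) = (94.05/25)/(121/10) = 3.762/12.1 = 0.3109

F = 0.311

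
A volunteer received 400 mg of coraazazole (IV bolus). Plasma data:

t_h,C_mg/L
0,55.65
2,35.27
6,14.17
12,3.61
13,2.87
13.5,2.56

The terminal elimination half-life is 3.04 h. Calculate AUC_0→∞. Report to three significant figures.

Trapezoidal AUC_0→13.5:
  [0→2]: (55.65+35.27)/2 × 2 = 90.92
  [2→6]: (35.27+14.17)/2 × 4 = 98.88
  [6→12]: (14.17+3.61)/2 × 6 = 53.34
  [12→13]: (3.61+2.87)/2 × 1 = 3.24
  [13→13.5]: (2.87+2.56)/2 × 0.5 = 1.3575
  Sum = 247.7375 mg/L·h
k_e = ln2 / t½ = 0.693147 / 3.04 = 0.2280 h^-1
Extrapolated tail: C_last / k_e = 2.56 / 0.228 = 11.228
AUC_0→∞ = 247.7375 + 11.228 = 258.9655 mg/L·h

AUC = 259 mg/L·h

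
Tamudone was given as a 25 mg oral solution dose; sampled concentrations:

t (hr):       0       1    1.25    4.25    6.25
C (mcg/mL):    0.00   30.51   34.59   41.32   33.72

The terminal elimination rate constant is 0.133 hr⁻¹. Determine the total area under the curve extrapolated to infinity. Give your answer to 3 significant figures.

AUC = 466 mcg/mL·hr

Trapezoidal AUC_0→6.25:
  [0→1]: (0.00+30.51)/2 × 1 = 15.255
  [1→1.25]: (30.51+34.59)/2 × 0.25 = 8.1375
  [1.25→4.25]: (34.59+41.32)/2 × 3 = 113.865
  [4.25→6.25]: (41.32+33.72)/2 × 2 = 75.04
  Sum = 212.2975 mcg/mL·hr
Extrapolated tail: C_last / k_e = 33.72 / 0.133 = 253.534
AUC_0→∞ = 212.2975 + 253.534 = 465.8315 mcg/mL·hr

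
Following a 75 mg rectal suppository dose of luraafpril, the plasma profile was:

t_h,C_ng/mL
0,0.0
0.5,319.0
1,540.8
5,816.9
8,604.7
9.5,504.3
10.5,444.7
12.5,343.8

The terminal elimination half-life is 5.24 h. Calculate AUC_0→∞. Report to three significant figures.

AUC = 9840 ng/mL·h

Trapezoidal AUC_0→12.5:
  [0→0.5]: (0.0+319.0)/2 × 0.5 = 79.75
  [0.5→1]: (319.0+540.8)/2 × 0.5 = 214.95
  [1→5]: (540.8+816.9)/2 × 4 = 2715.4
  [5→8]: (816.9+604.7)/2 × 3 = 2132.4
  [8→9.5]: (604.7+504.3)/2 × 1.5 = 831.75
  [9.5→10.5]: (504.3+444.7)/2 × 1 = 474.5
  [10.5→12.5]: (444.7+343.8)/2 × 2 = 788.5
  Sum = 7237.25 ng/mL·h
k_e = ln2 / t½ = 0.693147 / 5.24 = 0.1323 h^-1
Extrapolated tail: C_last / k_e = 343.8 / 0.1323 = 2598.639
AUC_0→∞ = 7237.25 + 2598.639 = 9835.889 ng/mL·h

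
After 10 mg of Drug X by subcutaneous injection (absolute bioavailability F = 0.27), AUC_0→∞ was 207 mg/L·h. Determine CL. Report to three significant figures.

CL = F × Dose / AUC_0→∞
   = 0.27 × 10 / 207 = 0.0130435 L/h

CL = 0.0130 L/h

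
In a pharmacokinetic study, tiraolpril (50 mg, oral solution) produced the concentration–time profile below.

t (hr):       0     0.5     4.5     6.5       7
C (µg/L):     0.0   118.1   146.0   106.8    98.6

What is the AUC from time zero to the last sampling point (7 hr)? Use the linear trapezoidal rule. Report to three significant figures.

AUC = 862 µg/L·hr

Trapezoidal AUC_0→7:
  [0→0.5]: (0.0+118.1)/2 × 0.5 = 29.525
  [0.5→4.5]: (118.1+146.0)/2 × 4 = 528.2
  [4.5→6.5]: (146.0+106.8)/2 × 2 = 252.8
  [6.5→7]: (106.8+98.6)/2 × 0.5 = 51.35
  Sum = 861.875 µg/L·hr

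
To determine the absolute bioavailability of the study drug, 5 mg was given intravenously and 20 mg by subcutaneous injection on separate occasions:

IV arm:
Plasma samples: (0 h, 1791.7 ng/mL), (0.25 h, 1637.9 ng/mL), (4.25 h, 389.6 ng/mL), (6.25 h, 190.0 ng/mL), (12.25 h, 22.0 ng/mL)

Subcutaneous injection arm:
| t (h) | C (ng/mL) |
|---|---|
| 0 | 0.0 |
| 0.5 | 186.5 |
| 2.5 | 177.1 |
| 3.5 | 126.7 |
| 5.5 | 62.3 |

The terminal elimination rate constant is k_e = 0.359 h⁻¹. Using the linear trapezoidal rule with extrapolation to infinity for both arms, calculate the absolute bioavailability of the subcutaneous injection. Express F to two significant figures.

Trapezoidal AUC_0→12.25 (IV):
  [0→0.25]: (1791.7+1637.9)/2 × 0.25 = 428.7
  [0.25→4.25]: (1637.9+389.6)/2 × 4 = 4055.0
  [4.25→6.25]: (389.6+190.0)/2 × 2 = 579.6
  [6.25→12.25]: (190.0+22.0)/2 × 6 = 636.0
  Sum = 5699.3 ng/mL·h
IV tail: 22.0/0.359 = 61.281; AUC_iv,0→∞ = 5699.3 + 61.281 = 5760.581 ng/mL·h
Trapezoidal AUC_0→5.5 (subcutaneous injection):
  [0→0.5]: (0.0+186.5)/2 × 0.5 = 46.625
  [0.5→2.5]: (186.5+177.1)/2 × 2 = 363.6
  [2.5→3.5]: (177.1+126.7)/2 × 1 = 151.9
  [3.5→5.5]: (126.7+62.3)/2 × 2 = 189.0
  Sum = 751.125 ng/mL·h
subcutaneous injection tail: 62.3/0.359 = 173.538; AUC_ev,0→∞ = 751.125 + 173.538 = 924.663 ng/mL·h
F = (AUC_ev/D_ev)/(AUC_iv/D_iv) = (924.663/20)/(5760.581/5) = 46.23315/1152.1162 = 0.0401

F = 0.040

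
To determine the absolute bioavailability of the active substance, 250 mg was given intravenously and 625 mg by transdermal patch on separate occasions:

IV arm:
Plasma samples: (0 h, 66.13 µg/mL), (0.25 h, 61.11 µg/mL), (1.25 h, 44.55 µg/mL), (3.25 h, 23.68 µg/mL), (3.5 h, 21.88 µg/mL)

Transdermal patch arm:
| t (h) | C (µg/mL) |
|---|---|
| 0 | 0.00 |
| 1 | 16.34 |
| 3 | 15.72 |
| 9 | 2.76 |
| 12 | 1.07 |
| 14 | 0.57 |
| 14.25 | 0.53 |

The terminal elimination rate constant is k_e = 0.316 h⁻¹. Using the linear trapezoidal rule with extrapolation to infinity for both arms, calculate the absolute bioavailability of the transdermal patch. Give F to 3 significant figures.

F = 0.198

Trapezoidal AUC_0→3.5 (IV):
  [0→0.25]: (66.13+61.11)/2 × 0.25 = 15.905
  [0.25→1.25]: (61.11+44.55)/2 × 1 = 52.83
  [1.25→3.25]: (44.55+23.68)/2 × 2 = 68.23
  [3.25→3.5]: (23.68+21.88)/2 × 0.25 = 5.695
  Sum = 142.66 µg/mL·h
IV tail: 21.88/0.316 = 69.241; AUC_iv,0→∞ = 142.66 + 69.241 = 211.901 µg/mL·h
Trapezoidal AUC_0→14.25 (transdermal patch):
  [0→1]: (0.00+16.34)/2 × 1 = 8.17
  [1→3]: (16.34+15.72)/2 × 2 = 32.06
  [3→9]: (15.72+2.76)/2 × 6 = 55.44
  [9→12]: (2.76+1.07)/2 × 3 = 5.745
  [12→14]: (1.07+0.57)/2 × 2 = 1.64
  [14→14.25]: (0.57+0.53)/2 × 0.25 = 0.1375
  Sum = 103.1925 µg/mL·h
transdermal patch tail: 0.53/0.316 = 1.677; AUC_ev,0→∞ = 103.1925 + 1.677 = 104.8695 µg/mL·h
F = (AUC_ev/D_ev)/(AUC_iv/D_iv) = (104.8695/625)/(211.901/250) = 0.1677912/0.847604 = 0.1980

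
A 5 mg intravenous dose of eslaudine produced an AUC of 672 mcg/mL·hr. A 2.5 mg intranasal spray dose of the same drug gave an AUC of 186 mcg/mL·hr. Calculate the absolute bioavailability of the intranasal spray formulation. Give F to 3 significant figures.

F = (AUC_ev / D_ev) / (AUC_iv / D_iv)
  = (186/2.5) / (672/5)
  = 74.4 / 134.4 = 0.5536

F = 0.554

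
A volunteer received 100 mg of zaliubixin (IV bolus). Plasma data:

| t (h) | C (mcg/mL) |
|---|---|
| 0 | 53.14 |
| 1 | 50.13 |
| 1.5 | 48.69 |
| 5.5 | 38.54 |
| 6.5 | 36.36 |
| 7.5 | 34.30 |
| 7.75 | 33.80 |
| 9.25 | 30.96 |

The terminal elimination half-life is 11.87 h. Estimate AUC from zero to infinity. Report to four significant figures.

AUC = 910.8 mcg/mL·h

Trapezoidal AUC_0→9.25:
  [0→1]: (53.14+50.13)/2 × 1 = 51.635
  [1→1.5]: (50.13+48.69)/2 × 0.5 = 24.705
  [1.5→5.5]: (48.69+38.54)/2 × 4 = 174.46
  [5.5→6.5]: (38.54+36.36)/2 × 1 = 37.45
  [6.5→7.5]: (36.36+34.30)/2 × 1 = 35.33
  [7.5→7.75]: (34.30+33.80)/2 × 0.25 = 8.5125
  [7.75→9.25]: (33.80+30.96)/2 × 1.5 = 48.57
  Sum = 380.6625 mcg/mL·h
k_e = ln2 / t½ = 0.693147 / 11.87 = 0.0584 h^-1
Extrapolated tail: C_last / k_e = 30.96 / 0.0584 = 530.137
AUC_0→∞ = 380.6625 + 530.137 = 910.7995 mcg/mL·h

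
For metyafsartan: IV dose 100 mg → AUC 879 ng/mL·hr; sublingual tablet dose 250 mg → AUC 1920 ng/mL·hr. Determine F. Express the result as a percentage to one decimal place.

F = 87.4%

F = (AUC_ev / D_ev) / (AUC_iv / D_iv)
  = (1920/250) / (879/100)
  = 7.68 / 8.79 = 0.8737
  = 87.37%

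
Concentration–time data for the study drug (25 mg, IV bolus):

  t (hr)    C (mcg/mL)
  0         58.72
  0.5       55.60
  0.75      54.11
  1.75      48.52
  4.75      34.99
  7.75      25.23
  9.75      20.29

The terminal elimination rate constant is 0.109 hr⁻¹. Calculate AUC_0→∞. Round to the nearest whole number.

AUC = 541 mcg/mL·hr

Trapezoidal AUC_0→9.75:
  [0→0.5]: (58.72+55.60)/2 × 0.5 = 28.58
  [0.5→0.75]: (55.60+54.11)/2 × 0.25 = 13.71375
  [0.75→1.75]: (54.11+48.52)/2 × 1 = 51.315
  [1.75→4.75]: (48.52+34.99)/2 × 3 = 125.265
  [4.75→7.75]: (34.99+25.23)/2 × 3 = 90.33
  [7.75→9.75]: (25.23+20.29)/2 × 2 = 45.52
  Sum = 354.72375 mcg/mL·hr
Extrapolated tail: C_last / k_e = 20.29 / 0.109 = 186.147
AUC_0→∞ = 354.72375 + 186.147 = 540.87075 mcg/mL·hr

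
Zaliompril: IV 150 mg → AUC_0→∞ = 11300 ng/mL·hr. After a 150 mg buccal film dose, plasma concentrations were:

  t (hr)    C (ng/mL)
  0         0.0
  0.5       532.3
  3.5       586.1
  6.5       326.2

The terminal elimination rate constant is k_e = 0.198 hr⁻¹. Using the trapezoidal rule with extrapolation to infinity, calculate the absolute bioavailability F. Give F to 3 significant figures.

F = 0.427

Trapezoidal AUC_0→6.5 (buccal film):
  [0→0.5]: (0.0+532.3)/2 × 0.5 = 133.075
  [0.5→3.5]: (532.3+586.1)/2 × 3 = 1677.6
  [3.5→6.5]: (586.1+326.2)/2 × 3 = 1368.45
  Sum = 3179.125 ng/mL·hr
Tail: C_last/k_e = 326.2/0.198 = 1647.475
AUC_0→∞ (buccal film) = 3179.125 + 1647.475 = 4826.6 ng/mL·hr
F = (AUC_ev/D_ev)/(AUC_iv/D_iv) = (4826.6/150)/(11300/150) = 32.1773/75.3333 = 0.4271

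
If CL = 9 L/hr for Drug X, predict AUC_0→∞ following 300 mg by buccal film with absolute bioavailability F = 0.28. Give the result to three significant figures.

AUC = 9.33 mg/L·hr

AUC_0→∞ = F × Dose / CL
        = 0.28 × 300 / 9 = 9.33333 mg/L·hr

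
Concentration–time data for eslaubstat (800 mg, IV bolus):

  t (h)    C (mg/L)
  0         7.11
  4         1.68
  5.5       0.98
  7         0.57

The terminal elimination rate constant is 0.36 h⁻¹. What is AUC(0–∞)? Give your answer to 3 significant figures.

AUC = 22.3 mg/L·h

Trapezoidal AUC_0→7:
  [0→4]: (7.11+1.68)/2 × 4 = 17.58
  [4→5.5]: (1.68+0.98)/2 × 1.5 = 1.995
  [5.5→7]: (0.98+0.57)/2 × 1.5 = 1.1625
  Sum = 20.7375 mg/L·h
Extrapolated tail: C_last / k_e = 0.57 / 0.36 = 1.583
AUC_0→∞ = 20.7375 + 1.583 = 22.3205 mg/L·h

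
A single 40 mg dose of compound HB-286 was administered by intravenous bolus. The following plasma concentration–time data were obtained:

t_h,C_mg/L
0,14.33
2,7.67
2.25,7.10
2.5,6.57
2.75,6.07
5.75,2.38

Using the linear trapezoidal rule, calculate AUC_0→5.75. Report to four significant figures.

AUC = 39.81 mg/L·h

Trapezoidal AUC_0→5.75:
  [0→2]: (14.33+7.67)/2 × 2 = 22.0
  [2→2.25]: (7.67+7.10)/2 × 0.25 = 1.84625
  [2.25→2.5]: (7.10+6.57)/2 × 0.25 = 1.70875
  [2.5→2.75]: (6.57+6.07)/2 × 0.25 = 1.58
  [2.75→5.75]: (6.07+2.38)/2 × 3 = 12.675
  Sum = 39.81 mg/L·h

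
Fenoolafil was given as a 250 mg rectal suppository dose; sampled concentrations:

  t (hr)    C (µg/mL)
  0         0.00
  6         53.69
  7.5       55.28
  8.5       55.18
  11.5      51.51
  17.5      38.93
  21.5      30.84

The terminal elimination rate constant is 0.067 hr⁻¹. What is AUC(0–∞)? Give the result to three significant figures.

AUC = 1330 µg/mL·hr

Trapezoidal AUC_0→21.5:
  [0→6]: (0.00+53.69)/2 × 6 = 161.07
  [6→7.5]: (53.69+55.28)/2 × 1.5 = 81.7275
  [7.5→8.5]: (55.28+55.18)/2 × 1 = 55.23
  [8.5→11.5]: (55.18+51.51)/2 × 3 = 160.035
  [11.5→17.5]: (51.51+38.93)/2 × 6 = 271.32
  [17.5→21.5]: (38.93+30.84)/2 × 4 = 139.54
  Sum = 868.9225 µg/mL·hr
Extrapolated tail: C_last / k_e = 30.84 / 0.067 = 460.299
AUC_0→∞ = 868.9225 + 460.299 = 1329.2215 µg/mL·hr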